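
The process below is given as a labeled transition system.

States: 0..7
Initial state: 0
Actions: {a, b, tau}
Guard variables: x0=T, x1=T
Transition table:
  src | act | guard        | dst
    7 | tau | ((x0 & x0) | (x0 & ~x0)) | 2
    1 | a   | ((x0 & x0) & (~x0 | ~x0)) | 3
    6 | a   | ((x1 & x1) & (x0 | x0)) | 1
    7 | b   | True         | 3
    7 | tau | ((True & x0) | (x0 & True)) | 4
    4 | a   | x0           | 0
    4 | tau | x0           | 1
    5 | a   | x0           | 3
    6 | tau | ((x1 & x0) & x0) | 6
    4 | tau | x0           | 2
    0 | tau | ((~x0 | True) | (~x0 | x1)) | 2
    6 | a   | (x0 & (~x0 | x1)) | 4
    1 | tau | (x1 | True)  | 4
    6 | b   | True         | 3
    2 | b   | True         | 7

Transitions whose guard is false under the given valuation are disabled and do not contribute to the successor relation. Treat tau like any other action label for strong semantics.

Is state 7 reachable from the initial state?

Guard filter leaves 14 enabled edge(s).
Layer 0: {0}
Layer 1: {2}  now seen {0,2}
Layer 2: {7}  now seen {0,2,7}
Layer 3: {3,4}  now seen {0,2,3,4,7}
Layer 4: {1}  now seen {0,1,2,3,4,7}
Reachable = {0,1,2,3,4,7}
witness 7: tau·b

Answer: REACHABLE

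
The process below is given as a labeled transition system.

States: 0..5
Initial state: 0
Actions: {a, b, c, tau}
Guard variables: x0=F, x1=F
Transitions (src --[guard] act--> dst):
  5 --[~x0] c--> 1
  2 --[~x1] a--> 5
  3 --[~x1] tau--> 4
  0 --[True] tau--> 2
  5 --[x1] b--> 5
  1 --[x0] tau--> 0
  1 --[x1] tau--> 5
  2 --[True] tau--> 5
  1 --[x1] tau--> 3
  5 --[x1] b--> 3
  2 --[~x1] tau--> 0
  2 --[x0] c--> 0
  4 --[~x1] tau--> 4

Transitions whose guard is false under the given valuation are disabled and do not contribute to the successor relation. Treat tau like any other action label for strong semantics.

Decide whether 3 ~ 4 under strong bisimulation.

Answer: BISIMILAR

Analysis:
Refine partition for ~:
  P[0] = {{0,1,2,3,4,5}}
  P[1] = {{0,3,4},{1},{2},{5}}
  P[2] = {{0},{1},{2},{3,4},{5}}
5 equivalence class(es) (converged in 3)
[3]={3,4}  [4]={3,4}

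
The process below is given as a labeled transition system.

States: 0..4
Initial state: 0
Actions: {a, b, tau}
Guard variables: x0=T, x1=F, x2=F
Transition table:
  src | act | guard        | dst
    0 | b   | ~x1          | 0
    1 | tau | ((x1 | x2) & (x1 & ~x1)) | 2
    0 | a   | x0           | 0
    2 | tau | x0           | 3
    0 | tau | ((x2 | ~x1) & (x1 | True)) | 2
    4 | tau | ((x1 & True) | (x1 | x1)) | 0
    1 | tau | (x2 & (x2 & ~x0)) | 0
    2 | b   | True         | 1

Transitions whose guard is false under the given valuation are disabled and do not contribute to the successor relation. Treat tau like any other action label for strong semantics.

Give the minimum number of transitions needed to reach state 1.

Answer: 2

Trace:
Layered search for 1:
  L0 = {0}
  L1 = {2}
  L2 = {1,3}
first hit 1 at d=2 via tau·b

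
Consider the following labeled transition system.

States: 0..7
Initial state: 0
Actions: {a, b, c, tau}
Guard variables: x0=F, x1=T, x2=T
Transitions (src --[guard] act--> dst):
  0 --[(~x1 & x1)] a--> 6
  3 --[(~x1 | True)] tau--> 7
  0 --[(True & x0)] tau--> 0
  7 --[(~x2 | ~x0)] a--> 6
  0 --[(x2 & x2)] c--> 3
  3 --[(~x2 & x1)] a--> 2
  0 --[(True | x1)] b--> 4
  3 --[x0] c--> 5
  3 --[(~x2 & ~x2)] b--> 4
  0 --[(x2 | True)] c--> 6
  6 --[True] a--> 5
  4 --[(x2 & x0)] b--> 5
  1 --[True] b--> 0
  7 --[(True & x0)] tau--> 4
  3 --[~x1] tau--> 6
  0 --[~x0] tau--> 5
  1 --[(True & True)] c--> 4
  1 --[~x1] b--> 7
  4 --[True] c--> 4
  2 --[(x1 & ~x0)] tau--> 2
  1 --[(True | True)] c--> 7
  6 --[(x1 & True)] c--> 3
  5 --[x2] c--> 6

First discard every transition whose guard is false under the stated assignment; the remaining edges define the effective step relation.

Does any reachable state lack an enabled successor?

Reach set: {0,3,4,5,6,7}
  0: b→4  c→3  c→6  tau→5  [deg 4]
  3: tau→7  [deg 1]
  4: c→4  [deg 1]
  5: c→6  [deg 1]
  6: a→5  c→3  [deg 2]
  7: a→6  [deg 1]

Answer: DEADLOCK-FREE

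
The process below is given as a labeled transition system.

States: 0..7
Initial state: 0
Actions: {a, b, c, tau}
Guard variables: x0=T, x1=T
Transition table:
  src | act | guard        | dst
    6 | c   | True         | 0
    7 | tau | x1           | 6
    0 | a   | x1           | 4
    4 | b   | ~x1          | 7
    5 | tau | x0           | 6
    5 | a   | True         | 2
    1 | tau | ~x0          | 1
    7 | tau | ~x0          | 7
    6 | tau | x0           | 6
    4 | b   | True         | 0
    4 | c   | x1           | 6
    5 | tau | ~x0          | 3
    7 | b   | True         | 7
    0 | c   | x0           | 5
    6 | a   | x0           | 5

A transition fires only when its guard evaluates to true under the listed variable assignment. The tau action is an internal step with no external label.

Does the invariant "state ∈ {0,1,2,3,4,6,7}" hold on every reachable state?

Answer: INVARIANT VIOLATED at state 5

Trace:
Allowed set {0,1,2,3,4,6,7}
Reach set: {0,2,4,5,6}
  0: ✓
  2: ✓
  4: ✓
  5: outside
  6: ✓
counterexample path to 5: c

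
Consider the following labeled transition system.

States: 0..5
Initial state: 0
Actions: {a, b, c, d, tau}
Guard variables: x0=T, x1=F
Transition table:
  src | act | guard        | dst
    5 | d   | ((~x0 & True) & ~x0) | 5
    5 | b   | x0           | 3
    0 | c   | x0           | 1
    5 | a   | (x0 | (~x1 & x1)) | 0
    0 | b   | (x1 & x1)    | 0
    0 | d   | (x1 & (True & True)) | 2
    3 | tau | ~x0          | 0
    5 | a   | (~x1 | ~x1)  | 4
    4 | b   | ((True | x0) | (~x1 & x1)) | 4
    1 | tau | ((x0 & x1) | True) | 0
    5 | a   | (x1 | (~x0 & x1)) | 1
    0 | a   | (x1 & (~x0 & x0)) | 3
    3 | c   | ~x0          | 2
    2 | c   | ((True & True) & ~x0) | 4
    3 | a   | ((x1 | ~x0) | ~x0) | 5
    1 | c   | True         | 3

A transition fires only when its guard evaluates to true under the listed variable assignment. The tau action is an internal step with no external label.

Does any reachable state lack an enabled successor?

Reach set: {0,1,3}
  0: c→1  [deg 1]
  1: c→3  tau→0  [deg 2]
  3: ∅  [no exit]
witness 3: c·c

Answer: DEADLOCK at state 3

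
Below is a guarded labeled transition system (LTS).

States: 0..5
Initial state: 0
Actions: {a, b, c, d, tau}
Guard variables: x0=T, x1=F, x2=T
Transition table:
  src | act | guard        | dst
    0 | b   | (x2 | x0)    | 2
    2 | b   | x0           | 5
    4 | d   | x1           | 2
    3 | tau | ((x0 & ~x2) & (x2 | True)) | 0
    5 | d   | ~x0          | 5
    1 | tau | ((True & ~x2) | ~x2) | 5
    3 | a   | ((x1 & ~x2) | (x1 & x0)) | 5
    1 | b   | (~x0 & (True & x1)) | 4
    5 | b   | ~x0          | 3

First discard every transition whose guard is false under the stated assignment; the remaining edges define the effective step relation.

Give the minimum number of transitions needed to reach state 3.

Answer: UNREACHABLE

Working:
Layered search for 3:
  L0 = {0}
  L1 = {2}
  L2 = {5}
3 never appears.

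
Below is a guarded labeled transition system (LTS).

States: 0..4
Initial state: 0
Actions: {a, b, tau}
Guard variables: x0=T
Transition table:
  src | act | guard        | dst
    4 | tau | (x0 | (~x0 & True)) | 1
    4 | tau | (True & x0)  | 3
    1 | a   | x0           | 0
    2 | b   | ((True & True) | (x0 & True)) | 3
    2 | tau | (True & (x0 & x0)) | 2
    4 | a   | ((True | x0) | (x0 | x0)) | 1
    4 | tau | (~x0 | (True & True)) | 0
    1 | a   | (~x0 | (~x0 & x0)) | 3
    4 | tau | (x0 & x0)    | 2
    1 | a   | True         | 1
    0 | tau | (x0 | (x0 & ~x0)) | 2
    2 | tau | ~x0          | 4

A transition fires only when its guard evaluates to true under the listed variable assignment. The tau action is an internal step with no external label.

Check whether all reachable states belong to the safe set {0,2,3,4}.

Allowed set {0,2,3,4}
Reach set: {0,2,3}
  0: ✓
  2: ✓
  3: ✓

Answer: INVARIANT HOLDS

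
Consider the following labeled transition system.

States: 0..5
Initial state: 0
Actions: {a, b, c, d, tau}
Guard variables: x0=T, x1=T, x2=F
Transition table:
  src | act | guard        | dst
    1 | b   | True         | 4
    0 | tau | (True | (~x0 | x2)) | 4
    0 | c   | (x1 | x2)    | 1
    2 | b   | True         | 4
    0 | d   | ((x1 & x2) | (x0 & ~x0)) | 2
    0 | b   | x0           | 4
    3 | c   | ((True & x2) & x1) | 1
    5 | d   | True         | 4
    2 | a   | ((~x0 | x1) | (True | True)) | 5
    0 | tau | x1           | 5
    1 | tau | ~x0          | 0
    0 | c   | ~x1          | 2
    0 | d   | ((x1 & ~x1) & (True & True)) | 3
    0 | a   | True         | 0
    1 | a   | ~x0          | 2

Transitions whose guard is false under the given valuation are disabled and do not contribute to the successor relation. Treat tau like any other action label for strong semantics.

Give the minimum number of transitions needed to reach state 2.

Breadth-first toward 2:
  Layer 0: {0}
  Layer 1: {1,4,5}
2 never appears.

Answer: UNREACHABLE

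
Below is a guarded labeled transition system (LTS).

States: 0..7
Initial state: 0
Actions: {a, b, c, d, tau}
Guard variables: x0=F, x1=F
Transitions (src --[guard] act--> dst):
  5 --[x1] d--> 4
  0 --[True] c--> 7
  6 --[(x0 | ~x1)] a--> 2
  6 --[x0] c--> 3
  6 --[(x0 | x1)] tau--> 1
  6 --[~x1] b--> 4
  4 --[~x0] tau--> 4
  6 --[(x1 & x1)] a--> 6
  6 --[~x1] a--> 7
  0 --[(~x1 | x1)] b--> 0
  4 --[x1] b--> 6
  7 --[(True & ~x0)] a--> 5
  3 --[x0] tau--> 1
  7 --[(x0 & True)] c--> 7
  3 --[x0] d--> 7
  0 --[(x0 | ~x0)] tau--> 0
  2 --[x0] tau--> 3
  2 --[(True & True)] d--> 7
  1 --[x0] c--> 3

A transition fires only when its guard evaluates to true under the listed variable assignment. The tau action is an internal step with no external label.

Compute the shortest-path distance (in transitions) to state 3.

BFS to 3:
  depth 0: {0}
  depth 1: {7}
  depth 2: {5}
3 never appears.

Answer: UNREACHABLE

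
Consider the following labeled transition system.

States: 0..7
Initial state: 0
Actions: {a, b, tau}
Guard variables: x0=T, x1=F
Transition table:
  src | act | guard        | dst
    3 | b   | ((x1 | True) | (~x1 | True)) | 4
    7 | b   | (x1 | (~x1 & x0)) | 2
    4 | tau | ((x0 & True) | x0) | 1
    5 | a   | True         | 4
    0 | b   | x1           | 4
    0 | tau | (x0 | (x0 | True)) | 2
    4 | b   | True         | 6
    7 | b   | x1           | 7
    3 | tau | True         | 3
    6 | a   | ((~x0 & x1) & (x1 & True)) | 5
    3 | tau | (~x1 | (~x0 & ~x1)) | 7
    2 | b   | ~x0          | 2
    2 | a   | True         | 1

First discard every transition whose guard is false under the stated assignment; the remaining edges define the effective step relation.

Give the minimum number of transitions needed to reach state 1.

Answer: 2

Trace:
Breadth-first toward 1:
  depth 0: {0}
  depth 1: {2}
  depth 2: {1}
first hit 1 at d=2 via tau·a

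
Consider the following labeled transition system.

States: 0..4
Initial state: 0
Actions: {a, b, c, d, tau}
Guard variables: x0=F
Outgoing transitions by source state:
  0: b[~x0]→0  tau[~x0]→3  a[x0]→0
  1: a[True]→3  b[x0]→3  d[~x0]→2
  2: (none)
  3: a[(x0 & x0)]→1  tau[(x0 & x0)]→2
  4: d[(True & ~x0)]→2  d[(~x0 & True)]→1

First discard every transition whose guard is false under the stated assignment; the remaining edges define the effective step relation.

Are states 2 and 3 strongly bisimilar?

Refine partition for ~:
  P[0] = {{0,1,2,3,4}}
  P[1] = {{0},{1},{2,3},{4}}
Fixed point at round 2; 4 class(es).
2∈{2,3}, 3∈{2,3}

Answer: BISIMILAR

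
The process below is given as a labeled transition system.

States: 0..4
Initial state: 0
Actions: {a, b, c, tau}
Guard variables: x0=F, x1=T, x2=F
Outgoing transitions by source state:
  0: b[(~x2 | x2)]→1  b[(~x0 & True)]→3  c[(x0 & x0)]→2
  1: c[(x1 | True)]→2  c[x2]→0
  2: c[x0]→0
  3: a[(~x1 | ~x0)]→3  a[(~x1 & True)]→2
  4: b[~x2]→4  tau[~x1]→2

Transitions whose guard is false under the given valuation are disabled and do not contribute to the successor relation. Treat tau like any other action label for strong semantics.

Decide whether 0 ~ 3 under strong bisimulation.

Answer: NOT BISIMILAR

Trace:
Compute ~ classes (split until stable):
  P[0] = {{0,1,2,3,4}}
  P[1] = {{0,4},{1},{2},{3}}
  P[2] = {{0},{1},{2},{3},{4}}
stable after 3 split(s): 5 block(s)
[0]={0}  [3]={3}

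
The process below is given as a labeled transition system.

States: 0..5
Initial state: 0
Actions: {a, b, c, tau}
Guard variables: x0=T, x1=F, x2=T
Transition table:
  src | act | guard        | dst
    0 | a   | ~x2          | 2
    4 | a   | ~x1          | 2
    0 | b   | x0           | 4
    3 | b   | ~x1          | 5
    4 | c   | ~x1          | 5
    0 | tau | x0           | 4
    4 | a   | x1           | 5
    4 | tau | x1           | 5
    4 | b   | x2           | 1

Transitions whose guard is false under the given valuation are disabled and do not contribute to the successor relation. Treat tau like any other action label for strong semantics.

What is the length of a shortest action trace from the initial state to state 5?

Answer: 2

Trace:
Breadth-first toward 5:
  Layer 0: {0}
  Layer 1: {4}
  Layer 2: {1,2,5}
5 enters at depth 2; path b·c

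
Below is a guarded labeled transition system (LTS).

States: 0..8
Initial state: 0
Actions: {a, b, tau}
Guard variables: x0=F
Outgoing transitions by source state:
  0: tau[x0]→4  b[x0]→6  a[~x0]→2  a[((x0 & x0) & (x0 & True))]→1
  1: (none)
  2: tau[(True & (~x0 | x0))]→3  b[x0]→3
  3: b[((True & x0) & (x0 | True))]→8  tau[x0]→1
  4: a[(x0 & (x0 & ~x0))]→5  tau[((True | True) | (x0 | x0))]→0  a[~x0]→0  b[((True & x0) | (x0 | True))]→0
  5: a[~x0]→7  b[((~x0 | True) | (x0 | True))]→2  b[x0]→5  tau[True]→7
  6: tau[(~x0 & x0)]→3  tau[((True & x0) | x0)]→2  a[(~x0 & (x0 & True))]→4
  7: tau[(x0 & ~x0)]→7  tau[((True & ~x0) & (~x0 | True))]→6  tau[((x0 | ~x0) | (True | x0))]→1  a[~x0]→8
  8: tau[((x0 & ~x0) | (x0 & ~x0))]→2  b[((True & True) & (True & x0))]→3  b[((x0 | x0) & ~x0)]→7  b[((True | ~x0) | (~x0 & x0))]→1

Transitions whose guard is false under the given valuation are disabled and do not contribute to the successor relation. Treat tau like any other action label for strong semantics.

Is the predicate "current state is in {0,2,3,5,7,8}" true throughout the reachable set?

Answer: INVARIANT HOLDS

Analysis:
Safe = {0,2,3,5,7,8}
Reachable = {0,2,3}
  0: safe
  2: safe
  3: safe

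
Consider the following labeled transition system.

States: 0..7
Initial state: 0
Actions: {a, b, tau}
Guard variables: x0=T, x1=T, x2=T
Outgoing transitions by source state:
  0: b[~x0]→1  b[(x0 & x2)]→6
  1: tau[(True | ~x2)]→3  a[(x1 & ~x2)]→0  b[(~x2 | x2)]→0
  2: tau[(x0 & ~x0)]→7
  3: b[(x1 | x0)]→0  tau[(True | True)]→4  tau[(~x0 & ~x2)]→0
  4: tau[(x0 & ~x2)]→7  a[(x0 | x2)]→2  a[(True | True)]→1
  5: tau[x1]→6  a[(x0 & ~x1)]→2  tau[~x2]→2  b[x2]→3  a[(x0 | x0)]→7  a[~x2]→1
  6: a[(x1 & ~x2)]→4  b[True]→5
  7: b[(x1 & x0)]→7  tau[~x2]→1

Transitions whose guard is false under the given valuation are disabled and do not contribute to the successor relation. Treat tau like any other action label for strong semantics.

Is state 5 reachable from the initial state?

Answer: REACHABLE

Analysis:
After dropping false guards: 12 live edges.
L0 = {0}
L1 = {6}  cumulative {0,6}
L2 = {5}  cumulative {0,5,6}
L3 = {3,7}  cumulative {0,3,5,6,7}
L4 = {4}  cumulative {0,3,4,5,6,7}
L5 = {1,2}  cumulative {0,1,2,3,4,5,6,7}
Reach set: {0,1,2,3,4,5,6,7}
trace reaching 5: b·b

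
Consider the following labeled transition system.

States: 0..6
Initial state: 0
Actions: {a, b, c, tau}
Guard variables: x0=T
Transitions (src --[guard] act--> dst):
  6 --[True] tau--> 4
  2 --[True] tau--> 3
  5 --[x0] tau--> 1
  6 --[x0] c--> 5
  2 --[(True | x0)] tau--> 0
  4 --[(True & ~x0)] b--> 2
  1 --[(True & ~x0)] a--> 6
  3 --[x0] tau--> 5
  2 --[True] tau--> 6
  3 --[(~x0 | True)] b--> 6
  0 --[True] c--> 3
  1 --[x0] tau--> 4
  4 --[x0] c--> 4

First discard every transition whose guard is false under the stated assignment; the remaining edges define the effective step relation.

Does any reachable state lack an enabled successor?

Answer: DEADLOCK-FREE

Working:
R = {0,1,3,4,5,6}
  0: c→3  [deg 1]
  1: tau→4  [deg 1]
  3: b→6  tau→5  [deg 2]
  4: c→4  [deg 1]
  5: tau→1  [deg 1]
  6: c→5  tau→4  [deg 2]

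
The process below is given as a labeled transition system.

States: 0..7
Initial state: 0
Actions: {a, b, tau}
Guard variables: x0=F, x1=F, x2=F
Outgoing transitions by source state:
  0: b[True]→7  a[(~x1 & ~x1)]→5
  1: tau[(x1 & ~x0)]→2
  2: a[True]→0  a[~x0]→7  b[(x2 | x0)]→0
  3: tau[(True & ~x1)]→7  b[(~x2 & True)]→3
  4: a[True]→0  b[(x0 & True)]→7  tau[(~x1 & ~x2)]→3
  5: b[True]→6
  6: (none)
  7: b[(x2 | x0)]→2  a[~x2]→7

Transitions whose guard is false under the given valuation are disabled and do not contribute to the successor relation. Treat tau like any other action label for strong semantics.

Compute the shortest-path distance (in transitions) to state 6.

Breadth-first toward 6:
  depth 0: {0}
  depth 1: {5,7}
  depth 2: {6}
depth(6)=2, e.g. a·b

Answer: 2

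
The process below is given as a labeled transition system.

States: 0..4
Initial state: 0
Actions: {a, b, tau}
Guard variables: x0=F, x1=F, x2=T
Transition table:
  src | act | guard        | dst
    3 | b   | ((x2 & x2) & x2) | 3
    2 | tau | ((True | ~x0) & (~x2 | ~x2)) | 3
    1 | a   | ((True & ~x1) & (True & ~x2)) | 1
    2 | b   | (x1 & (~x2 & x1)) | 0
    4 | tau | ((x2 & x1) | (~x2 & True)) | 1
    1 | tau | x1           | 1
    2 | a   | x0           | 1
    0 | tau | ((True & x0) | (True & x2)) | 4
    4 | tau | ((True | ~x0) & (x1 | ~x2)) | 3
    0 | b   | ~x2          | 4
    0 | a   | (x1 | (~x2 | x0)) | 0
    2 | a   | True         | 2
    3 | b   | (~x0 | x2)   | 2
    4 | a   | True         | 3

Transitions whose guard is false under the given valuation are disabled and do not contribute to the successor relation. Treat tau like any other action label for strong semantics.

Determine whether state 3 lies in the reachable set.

Answer: REACHABLE

Working:
5 transition(s) survive guard evaluation.
depth 0: {0}
depth 1: {4}  now seen {0,4}
depth 2: {3}  now seen {0,3,4}
depth 3: {2}  now seen {0,2,3,4}
R = {0,2,3,4}
witness 3: tau·a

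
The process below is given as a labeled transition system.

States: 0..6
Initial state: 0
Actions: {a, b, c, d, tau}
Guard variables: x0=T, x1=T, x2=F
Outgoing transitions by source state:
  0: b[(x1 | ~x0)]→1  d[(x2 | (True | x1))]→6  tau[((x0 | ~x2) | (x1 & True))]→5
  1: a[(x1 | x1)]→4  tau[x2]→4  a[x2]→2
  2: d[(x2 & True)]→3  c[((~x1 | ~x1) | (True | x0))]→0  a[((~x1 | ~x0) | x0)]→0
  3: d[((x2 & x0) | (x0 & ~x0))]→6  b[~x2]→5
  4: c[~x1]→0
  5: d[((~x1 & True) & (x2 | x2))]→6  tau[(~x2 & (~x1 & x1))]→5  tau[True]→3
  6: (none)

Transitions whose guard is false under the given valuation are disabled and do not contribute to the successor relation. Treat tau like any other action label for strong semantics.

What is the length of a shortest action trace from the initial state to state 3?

Answer: 2

Working:
Layered search for 3:
  depth 0: {0}
  depth 1: {1,5,6}
  depth 2: {3,4}
first hit 3 at d=2 via tau·tau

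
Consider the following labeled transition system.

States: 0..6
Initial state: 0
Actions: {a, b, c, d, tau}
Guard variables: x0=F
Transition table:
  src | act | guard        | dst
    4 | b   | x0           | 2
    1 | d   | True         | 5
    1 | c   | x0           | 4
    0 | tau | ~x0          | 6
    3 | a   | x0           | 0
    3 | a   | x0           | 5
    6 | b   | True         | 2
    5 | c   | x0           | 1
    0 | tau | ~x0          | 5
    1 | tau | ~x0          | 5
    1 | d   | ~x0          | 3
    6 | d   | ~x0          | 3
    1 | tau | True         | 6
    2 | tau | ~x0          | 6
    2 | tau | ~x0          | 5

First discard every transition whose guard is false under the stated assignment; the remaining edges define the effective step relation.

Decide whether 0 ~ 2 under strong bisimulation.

Answer: BISIMILAR

Trace:
Compute ~ classes (split until stable):
  P[0] = {{0,1,2,3,4,5,6}}
  P[1] = {{0,2},{1},{3,4,5},{6}}
Fixed point at round 2; 4 class(es).
[0]={0,2}  [2]={0,2}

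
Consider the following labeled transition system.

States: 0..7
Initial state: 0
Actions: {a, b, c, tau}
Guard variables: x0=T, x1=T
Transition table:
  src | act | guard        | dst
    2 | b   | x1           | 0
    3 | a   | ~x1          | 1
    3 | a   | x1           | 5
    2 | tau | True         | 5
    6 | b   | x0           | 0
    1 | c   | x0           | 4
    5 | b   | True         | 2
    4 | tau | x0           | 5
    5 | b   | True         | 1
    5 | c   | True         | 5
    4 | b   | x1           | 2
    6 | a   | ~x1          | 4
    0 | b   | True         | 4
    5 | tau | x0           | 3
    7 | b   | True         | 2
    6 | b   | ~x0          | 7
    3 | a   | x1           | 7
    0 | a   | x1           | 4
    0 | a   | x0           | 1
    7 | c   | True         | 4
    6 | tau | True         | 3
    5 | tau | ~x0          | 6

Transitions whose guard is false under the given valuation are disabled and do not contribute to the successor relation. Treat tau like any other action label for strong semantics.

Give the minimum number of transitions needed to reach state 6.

Answer: UNREACHABLE

Working:
BFS to 6:
  Layer 0: {0}
  Layer 1: {1,4}
  Layer 2: {2,5}
  Layer 3: {3}
  Layer 4: {7}
6 never appears.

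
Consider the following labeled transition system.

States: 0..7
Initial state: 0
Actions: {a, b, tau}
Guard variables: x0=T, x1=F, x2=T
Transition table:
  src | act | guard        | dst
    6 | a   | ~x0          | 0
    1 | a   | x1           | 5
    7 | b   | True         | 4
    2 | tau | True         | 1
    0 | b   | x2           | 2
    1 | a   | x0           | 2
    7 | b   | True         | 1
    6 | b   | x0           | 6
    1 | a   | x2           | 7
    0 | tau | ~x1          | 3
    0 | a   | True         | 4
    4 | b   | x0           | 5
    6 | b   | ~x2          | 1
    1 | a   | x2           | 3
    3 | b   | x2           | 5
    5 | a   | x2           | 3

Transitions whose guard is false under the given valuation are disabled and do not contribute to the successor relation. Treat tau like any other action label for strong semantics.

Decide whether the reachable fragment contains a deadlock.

Answer: DEADLOCK-FREE

Working:
R = {0,1,2,3,4,5,7}
  0: a→4  b→2  tau→3  [3 exit(s)]
  1: a→2  a→3  a→7  [3 exit(s)]
  2: tau→1  [1 exit(s)]
  3: b→5  [1 exit(s)]
  4: b→5  [1 exit(s)]
  5: a→3  [1 exit(s)]
  7: b→1  b→4  [2 exit(s)]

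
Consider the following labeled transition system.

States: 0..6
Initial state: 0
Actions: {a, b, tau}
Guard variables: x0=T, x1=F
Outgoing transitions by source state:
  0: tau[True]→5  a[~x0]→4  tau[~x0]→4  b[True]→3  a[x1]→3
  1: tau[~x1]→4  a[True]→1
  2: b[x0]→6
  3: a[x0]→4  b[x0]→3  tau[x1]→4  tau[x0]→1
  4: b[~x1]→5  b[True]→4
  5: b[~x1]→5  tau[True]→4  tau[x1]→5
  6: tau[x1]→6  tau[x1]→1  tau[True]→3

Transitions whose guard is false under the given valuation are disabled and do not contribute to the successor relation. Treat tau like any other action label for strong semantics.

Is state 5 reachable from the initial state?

Guard filter leaves 13 enabled edge(s).
Layer 0: {0}
Layer 1: {3,5}  now seen {0,3,5}
Layer 2: {1,4}  now seen {0,1,3,4,5}
Reach set: {0,1,3,4,5}
Path to 5: tau

Answer: REACHABLE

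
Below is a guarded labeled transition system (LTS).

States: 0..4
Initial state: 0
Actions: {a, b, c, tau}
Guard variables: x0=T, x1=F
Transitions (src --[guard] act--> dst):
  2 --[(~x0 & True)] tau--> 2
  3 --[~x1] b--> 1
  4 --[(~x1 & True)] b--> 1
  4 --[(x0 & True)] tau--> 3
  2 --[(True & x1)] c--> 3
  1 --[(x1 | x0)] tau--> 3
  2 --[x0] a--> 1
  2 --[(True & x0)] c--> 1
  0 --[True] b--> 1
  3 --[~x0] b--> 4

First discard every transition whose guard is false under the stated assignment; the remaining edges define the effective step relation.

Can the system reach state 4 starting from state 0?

Guard filter leaves 7 enabled edge(s).
Layer 0: {0}
Layer 1: {1}  cumulative {0,1}
Layer 2: {3}  cumulative {0,1,3}
Reach set: {0,1,3}

Answer: UNREACHABLE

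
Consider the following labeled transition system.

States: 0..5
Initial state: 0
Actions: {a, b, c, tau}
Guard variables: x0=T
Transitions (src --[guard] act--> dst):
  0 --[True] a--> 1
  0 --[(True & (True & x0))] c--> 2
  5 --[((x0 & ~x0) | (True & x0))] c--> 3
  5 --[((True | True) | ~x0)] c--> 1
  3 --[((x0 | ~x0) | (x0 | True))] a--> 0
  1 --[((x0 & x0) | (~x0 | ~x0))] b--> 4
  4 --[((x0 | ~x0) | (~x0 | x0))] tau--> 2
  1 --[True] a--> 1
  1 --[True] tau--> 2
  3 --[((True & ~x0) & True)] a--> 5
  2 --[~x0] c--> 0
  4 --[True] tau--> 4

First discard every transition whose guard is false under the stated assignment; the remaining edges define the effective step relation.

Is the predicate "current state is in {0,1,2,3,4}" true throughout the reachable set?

Allowed set {0,1,2,3,4}
R = {0,1,2,4}
  0: ok
  1: ok
  2: ok
  4: ok

Answer: INVARIANT HOLDS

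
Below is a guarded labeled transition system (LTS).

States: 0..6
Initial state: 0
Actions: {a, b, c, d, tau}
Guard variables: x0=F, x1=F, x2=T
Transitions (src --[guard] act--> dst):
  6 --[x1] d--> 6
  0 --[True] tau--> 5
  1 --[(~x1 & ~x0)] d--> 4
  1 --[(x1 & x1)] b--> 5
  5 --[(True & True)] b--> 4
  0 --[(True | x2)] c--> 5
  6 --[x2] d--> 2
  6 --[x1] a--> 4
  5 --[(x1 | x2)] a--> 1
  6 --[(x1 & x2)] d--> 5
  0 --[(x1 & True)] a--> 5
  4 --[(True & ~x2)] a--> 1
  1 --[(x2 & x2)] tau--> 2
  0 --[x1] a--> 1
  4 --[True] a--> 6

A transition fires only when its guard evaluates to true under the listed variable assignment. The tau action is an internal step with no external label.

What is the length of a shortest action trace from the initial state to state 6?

Breadth-first toward 6:
  depth 0: {0}
  depth 1: {5}
  depth 2: {1,4}
  depth 3: {2,6}
first hit 6 at d=3 via c·b·a

Answer: 3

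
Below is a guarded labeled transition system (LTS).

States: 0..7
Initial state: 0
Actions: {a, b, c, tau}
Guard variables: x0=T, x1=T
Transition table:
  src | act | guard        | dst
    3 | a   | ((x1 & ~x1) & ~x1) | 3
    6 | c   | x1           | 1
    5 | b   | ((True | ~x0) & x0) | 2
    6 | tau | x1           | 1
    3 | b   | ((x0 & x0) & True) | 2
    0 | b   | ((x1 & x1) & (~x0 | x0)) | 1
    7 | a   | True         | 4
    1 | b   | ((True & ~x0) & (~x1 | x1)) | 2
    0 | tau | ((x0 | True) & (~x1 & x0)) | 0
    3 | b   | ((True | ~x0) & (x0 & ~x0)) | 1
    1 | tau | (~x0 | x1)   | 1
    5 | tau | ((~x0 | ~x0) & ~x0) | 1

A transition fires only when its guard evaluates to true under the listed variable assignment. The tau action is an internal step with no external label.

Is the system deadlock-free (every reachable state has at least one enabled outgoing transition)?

Answer: DEADLOCK-FREE

Analysis:
Reachable = {0,1}
  0: b→1  [deg 1]
  1: tau→1  [deg 1]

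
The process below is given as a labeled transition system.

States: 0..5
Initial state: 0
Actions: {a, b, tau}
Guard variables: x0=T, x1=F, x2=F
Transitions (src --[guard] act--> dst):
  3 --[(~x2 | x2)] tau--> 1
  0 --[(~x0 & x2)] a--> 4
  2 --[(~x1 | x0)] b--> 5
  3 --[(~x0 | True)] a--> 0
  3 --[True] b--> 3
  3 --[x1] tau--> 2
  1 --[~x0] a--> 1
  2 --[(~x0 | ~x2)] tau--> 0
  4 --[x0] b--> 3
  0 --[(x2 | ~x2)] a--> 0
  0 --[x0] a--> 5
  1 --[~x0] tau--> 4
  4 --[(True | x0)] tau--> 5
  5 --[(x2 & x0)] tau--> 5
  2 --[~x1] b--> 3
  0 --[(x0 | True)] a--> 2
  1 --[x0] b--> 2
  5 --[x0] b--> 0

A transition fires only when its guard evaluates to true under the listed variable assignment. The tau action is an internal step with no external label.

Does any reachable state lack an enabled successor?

Answer: DEADLOCK-FREE

Trace:
R = {0,1,2,3,5}
  0: a→0  a→2  a→5  [3 exit(s)]
  1: b→2  [1 exit(s)]
  2: b→3  b→5  tau→0  [3 exit(s)]
  3: a→0  b→3  tau→1  [3 exit(s)]
  5: b→0  [1 exit(s)]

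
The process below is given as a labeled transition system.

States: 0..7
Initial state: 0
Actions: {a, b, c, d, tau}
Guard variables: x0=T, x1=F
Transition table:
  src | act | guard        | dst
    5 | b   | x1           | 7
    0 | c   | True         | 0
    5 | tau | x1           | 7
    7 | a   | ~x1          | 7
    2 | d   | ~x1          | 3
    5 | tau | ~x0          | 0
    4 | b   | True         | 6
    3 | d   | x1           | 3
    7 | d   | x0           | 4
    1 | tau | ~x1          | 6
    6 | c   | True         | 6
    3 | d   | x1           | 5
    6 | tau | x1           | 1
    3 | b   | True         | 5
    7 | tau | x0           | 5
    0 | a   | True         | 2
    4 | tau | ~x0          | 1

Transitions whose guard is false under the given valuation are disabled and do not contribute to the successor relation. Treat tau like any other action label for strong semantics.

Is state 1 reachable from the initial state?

10 transition(s) survive guard evaluation.
Layer 0: {0}
Layer 1: {2}  cumulative {0,2}
Layer 2: {3}  cumulative {0,2,3}
Layer 3: {5}  cumulative {0,2,3,5}
Reachable = {0,2,3,5}

Answer: UNREACHABLE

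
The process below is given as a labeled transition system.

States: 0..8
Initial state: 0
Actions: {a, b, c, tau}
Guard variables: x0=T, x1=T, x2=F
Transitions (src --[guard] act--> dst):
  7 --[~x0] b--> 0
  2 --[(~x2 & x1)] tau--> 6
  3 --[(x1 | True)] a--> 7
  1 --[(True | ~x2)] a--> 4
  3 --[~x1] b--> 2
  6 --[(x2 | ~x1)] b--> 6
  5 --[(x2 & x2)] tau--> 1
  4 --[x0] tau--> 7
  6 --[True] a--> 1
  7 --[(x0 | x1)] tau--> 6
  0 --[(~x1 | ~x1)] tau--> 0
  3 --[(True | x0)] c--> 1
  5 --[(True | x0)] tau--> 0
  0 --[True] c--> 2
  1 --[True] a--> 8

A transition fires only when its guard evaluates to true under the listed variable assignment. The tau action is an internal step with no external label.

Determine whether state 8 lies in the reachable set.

Answer: REACHABLE

Trace:
After dropping false guards: 10 live edges.
L0 = {0}
L1 = {2}  total {0,2}
L2 = {6}  total {0,2,6}
L3 = {1}  total {0,1,2,6}
L4 = {4,8}  total {0,1,2,4,6,8}
L5 = {7}  total {0,1,2,4,6,7,8}
Reach set: {0,1,2,4,6,7,8}
Path to 8: c·tau·a·a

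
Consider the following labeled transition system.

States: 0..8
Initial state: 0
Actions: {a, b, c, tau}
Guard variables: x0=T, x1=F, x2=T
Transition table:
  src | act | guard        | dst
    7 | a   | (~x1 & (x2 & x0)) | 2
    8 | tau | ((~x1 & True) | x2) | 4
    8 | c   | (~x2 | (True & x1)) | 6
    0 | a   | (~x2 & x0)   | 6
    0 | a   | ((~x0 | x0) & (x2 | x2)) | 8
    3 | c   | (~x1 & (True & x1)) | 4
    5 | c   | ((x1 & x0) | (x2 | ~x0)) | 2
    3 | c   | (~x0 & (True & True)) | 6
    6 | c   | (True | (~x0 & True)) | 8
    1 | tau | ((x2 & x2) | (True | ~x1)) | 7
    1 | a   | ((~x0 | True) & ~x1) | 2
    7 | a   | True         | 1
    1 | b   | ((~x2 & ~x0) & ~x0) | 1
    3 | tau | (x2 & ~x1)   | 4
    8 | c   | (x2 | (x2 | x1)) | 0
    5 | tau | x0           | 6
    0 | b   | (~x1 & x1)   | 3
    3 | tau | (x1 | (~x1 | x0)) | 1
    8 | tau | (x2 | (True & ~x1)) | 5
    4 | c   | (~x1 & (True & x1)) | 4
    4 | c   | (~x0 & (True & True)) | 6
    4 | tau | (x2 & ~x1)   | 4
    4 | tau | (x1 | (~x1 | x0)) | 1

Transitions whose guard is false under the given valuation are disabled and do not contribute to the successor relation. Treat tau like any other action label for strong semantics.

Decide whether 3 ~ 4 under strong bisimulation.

Answer: BISIMILAR

Working:
Bisimulation quotient by refinement:
  round 0: {{0,1,2,3,4,5,6,7,8}}
  round 1: {{0,7},{1},{2},{3,4},{5,8},{6}}
  round 2: {{0},{1},{2},{3,4},{5},{6},{7},{8}}
8 equivalence class(es) (converged in 3)
[3]={3,4}  [4]={3,4}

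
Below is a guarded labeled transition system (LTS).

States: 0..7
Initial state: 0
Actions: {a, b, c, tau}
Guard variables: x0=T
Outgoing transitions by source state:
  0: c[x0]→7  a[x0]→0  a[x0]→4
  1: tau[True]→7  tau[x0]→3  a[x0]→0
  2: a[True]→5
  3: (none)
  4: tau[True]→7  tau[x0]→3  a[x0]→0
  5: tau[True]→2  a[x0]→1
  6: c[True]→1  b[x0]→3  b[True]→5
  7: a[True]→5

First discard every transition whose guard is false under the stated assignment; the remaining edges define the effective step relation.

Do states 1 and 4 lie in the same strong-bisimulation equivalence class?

Bisimulation quotient by refinement:
  π0 = {{0,1,2,3,4,5,6,7}}
  π1 = {{0},{1,4,5},{2,7},{3},{6}}
  π2 = {{0},{1,4},{2,7},{3},{5},{6}}
6 equivalence class(es) (converged in 3)
class of 1: {1,4}; class of 4: {1,4}

Answer: BISIMILAR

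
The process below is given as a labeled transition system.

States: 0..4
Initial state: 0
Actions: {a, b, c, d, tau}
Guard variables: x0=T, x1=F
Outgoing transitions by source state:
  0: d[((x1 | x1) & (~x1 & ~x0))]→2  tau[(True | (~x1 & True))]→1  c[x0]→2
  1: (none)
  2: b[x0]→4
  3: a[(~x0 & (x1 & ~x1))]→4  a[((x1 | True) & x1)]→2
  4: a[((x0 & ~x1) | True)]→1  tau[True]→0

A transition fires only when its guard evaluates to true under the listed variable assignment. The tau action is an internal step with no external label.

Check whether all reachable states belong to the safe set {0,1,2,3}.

Safe = {0,1,2,3}
Reachable = {0,1,2,4}
  0: safe
  1: safe
  2: safe
  4: outside
reach 4 via c·b — violates

Answer: INVARIANT VIOLATED at state 4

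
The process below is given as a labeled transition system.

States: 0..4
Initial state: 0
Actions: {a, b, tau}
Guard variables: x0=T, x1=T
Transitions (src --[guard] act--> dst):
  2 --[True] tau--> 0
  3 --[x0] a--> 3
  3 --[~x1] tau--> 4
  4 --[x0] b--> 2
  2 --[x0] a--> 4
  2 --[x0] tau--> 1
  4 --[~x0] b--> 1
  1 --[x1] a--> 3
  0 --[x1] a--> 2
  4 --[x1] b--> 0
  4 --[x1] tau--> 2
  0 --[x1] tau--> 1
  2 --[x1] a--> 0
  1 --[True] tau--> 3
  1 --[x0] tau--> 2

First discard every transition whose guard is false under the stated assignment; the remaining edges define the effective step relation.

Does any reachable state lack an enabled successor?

Reachable = {0,1,2,3,4}
  0: a→2  tau→1  [2 exit(s)]
  1: a→3  tau→2  tau→3  [3 exit(s)]
  2: a→0  a→4  tau→0  tau→1  [4 exit(s)]
  3: a→3  [1 exit(s)]
  4: b→0  b→2  tau→2  [3 exit(s)]

Answer: DEADLOCK-FREE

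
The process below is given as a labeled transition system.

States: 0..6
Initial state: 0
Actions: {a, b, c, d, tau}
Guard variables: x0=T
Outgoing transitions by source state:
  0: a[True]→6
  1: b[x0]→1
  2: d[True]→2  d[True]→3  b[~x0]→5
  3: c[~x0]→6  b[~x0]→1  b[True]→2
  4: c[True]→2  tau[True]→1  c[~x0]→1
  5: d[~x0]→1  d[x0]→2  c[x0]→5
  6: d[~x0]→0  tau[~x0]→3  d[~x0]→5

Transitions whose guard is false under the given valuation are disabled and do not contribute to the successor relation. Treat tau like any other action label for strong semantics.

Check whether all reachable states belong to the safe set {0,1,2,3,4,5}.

Answer: INVARIANT VIOLATED at state 6

Working:
Safe = {0,1,2,3,4,5}
Reach set: {0,6}
  0: safe
  6: outside
reach 6 via a — violates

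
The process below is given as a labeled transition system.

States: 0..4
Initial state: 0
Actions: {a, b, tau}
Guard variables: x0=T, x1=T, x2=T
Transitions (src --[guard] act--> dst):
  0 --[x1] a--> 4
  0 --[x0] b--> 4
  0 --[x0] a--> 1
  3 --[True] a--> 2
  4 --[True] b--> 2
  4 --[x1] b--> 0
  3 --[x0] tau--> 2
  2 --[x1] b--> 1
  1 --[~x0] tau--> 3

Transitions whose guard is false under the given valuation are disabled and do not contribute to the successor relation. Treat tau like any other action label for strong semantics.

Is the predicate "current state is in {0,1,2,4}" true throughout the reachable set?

Allowed set {0,1,2,4}
R = {0,1,2,4}
  0: ok
  1: ok
  2: ok
  4: ok

Answer: INVARIANT HOLDS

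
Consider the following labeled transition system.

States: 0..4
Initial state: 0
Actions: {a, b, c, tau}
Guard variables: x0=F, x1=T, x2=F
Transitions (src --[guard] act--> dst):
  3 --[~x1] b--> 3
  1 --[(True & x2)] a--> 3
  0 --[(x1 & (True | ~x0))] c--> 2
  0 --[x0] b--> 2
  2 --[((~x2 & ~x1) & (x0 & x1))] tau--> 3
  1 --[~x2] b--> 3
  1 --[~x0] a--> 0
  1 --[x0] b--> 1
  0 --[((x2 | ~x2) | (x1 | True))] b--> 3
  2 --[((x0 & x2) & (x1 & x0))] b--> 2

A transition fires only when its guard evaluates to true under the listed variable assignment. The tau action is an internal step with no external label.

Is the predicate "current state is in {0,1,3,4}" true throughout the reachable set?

Answer: INVARIANT VIOLATED at state 2

Analysis:
Allowed set {0,1,3,4}
R = {0,2,3}
  0: ok
  2: outside
  3: ok
witness against invariant: c → 2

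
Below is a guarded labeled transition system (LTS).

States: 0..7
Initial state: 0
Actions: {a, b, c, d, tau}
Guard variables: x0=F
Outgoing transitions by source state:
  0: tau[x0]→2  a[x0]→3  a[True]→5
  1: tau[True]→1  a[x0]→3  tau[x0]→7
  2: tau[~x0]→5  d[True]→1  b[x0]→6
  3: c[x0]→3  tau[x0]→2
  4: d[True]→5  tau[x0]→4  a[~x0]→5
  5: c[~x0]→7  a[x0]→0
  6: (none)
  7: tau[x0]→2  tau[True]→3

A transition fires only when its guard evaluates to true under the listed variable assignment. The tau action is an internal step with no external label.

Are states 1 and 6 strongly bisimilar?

Answer: NOT BISIMILAR

Trace:
Refine partition for ~:
  round 0: {{0,1,2,3,4,5,6,7}}
  round 1: {{0},{1,7},{2},{3,6},{4},{5}}
  round 2: {{0},{1},{2},{3,6},{4},{5},{7}}
stable after 3 split(s): 7 block(s)
1∈{1}, 6∈{3,6}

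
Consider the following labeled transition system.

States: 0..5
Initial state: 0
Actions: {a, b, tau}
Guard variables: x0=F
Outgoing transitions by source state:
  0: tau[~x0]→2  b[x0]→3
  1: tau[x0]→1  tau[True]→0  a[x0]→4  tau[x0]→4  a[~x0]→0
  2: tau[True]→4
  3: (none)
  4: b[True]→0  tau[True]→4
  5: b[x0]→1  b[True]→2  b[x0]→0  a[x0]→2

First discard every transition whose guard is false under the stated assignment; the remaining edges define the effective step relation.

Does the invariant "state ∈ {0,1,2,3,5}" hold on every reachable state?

Allowed set {0,1,2,3,5}
R = {0,2,4}
  0: safe
  2: safe
  4: outside
witness against invariant: tau·tau → 4

Answer: INVARIANT VIOLATED at state 4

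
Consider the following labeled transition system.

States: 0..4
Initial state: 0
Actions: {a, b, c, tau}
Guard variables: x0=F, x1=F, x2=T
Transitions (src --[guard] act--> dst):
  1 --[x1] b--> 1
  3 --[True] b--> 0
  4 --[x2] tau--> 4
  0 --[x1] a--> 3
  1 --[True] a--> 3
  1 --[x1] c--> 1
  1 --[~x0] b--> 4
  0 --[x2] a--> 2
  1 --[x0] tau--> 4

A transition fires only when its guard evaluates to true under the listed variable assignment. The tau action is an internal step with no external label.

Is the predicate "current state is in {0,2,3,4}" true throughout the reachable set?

Inv-set: {0,2,3,4}
Reach set: {0,2}
  0: safe
  2: safe

Answer: INVARIANT HOLDS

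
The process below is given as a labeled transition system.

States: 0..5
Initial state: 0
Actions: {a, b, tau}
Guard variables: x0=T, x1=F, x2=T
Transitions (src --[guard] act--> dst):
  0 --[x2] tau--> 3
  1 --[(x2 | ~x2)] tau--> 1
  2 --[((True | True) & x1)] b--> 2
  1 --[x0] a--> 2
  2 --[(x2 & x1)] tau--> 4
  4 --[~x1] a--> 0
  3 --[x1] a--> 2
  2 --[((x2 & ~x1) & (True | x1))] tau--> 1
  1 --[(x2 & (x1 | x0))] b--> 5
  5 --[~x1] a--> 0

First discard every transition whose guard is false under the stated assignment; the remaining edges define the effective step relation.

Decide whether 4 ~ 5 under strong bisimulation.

Refine partition for ~:
  round 0: {{0,1,2,3,4,5}}
  round 1: {{0,2},{1},{3},{4,5}}
  round 2: {{0},{1},{2},{3},{4,5}}
Fixed point at round 3; 5 class(es).
[4]={4,5}  [5]={4,5}

Answer: BISIMILAR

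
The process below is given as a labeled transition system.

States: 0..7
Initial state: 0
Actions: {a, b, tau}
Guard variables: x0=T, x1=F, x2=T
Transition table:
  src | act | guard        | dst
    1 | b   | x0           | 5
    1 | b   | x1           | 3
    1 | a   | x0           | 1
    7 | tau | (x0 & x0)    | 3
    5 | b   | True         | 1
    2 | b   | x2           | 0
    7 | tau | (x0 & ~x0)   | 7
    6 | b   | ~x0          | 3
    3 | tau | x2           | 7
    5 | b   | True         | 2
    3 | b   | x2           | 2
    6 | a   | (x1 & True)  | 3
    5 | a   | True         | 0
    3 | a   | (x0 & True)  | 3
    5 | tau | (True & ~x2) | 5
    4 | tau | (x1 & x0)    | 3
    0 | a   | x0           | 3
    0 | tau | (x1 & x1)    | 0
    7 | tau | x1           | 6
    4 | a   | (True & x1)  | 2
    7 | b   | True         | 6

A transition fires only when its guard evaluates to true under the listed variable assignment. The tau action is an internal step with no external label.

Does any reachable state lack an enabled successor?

Reachable = {0,2,3,6,7}
  0: a→3  [1 out]
  2: b→0  [1 out]
  3: a→3  b→2  tau→7  [3 out]
  6: ∅  [STUCK]
  7: b→6  tau→3  [2 out]
witness 6: a·tau·b

Answer: DEADLOCK at state 6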